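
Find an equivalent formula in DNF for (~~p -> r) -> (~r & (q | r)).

(~~p -> r) -> (~r & (q | r))
⇔ ~(~~p -> r) | (~r & (q | r))   [eliminate ->]
⇔ ~(~~~p | r) | (~r & (q | r))   [eliminate ->]
⇔ (~~~~p & ~r) | (~r & (q | r))   [De Morgan]
⇔ (~~p & ~r) | (~r & (q | r))   [double negation]
⇔ (p & ~r) | (~r & (q | r))   [double negation]
⇔ (p & ~r) | (~r & q) | (~r & r)   [distribute & over |]
⇔ (p & ~r) | (~r & q)   [simplify]

(p & ~r) | (~r & q)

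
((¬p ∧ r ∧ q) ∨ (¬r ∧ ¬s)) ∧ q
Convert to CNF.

(¬p ∨ ¬r) ∧ (¬p ∨ ¬s) ∧ (r ∨ ¬s) ∧ q

((¬p ∧ r ∧ q) ∨ (¬r ∧ ¬s)) ∧ q
⇔ (¬p ∨ ¬r) ∧ (¬p ∨ ¬s) ∧ (r ∨ ¬r) ∧ (r ∨ ¬s) ∧ (q ∨ ¬r) ∧ (q ∨ ¬s) ∧ q   — distribute ∨ over ∧
⇔ (¬p ∨ ¬r) ∧ (¬p ∨ ¬s) ∧ (r ∨ ¬s) ∧ q   — simplify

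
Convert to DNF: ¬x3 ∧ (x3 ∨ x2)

¬x3 ∧ (x3 ∨ x2)
≡ (¬x3 ∧ x3) ∨ (¬x3 ∧ x2)   [distribute ∧ over ∨]
≡ ¬x3 ∧ x2   [simplify]

¬x3 ∧ x2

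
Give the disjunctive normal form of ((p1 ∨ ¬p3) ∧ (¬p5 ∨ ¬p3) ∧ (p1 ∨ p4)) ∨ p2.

(p1 ∧ ¬p5) ∨ (p1 ∧ ¬p3) ∨ (¬p3 ∧ p4) ∨ p2

((p1 ∨ ¬p3) ∧ (¬p5 ∨ ¬p3) ∧ (p1 ∨ p4)) ∨ p2
≡ (p1 ∧ ¬p5 ∧ p1) ∨ (p1 ∧ ¬p5 ∧ p4) ∨ (p1 ∧ ¬p3 ∧ p1) ∨ (p1 ∧ ¬p3 ∧ p4) ∨ (¬p3 ∧ ¬p5 ∧ p1) ∨ (¬p3 ∧ ¬p5 ∧ p4) ∨ (¬p3 ∧ ¬p3 ∧ p1) ∨ (¬p3 ∧ ¬p3 ∧ p4) ∨ p2   [distribute ∧ over ∨]
≡ (p1 ∧ ¬p5) ∨ (p1 ∧ ¬p3) ∨ (¬p3 ∧ p4) ∨ p2   [simplify]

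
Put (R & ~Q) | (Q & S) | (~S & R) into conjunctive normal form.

(R | Q) & (R | S)

(R & ~Q) | (Q & S) | (~S & R)
≡ (R | Q | ~S) & (R | Q | R) & (R | S | ~S) & (R | S | R) & (~Q | Q | ~S) & (~Q | Q | R) & (~Q | S | ~S) & (~Q | S | R)   [distribute | over &]
≡ (R | Q) & (R | S)   [simplify]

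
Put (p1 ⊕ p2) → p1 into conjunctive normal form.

¬p2 ∨ p1

(p1 ⊕ p2) → p1
≡ ¬(p1 ⊕ p2) ∨ p1   (eliminate →)
≡ ¬((p1 ∨ p2) ∧ ¬(p1 ∧ p2)) ∨ p1   (expand ⊕)
≡ ¬(p1 ∨ p2) ∨ ¬¬(p1 ∧ p2) ∨ p1   (De Morgan)
≡ (¬p1 ∧ ¬p2) ∨ ¬¬(p1 ∧ p2) ∨ p1   (De Morgan)
≡ (¬p1 ∧ ¬p2) ∨ (p1 ∧ p2) ∨ p1   (double negation)
≡ (¬p1 ∨ p1 ∨ p1) ∧ (¬p1 ∨ p2 ∨ p1) ∧ (¬p2 ∨ p1 ∨ p1) ∧ (¬p2 ∨ p2 ∨ p1)   (distribute ∨ over ∧)
≡ ¬p2 ∨ p1   (simplify)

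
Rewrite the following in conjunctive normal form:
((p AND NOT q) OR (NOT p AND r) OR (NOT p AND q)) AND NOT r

((p AND NOT q) OR (NOT p AND r) OR (NOT p AND q)) AND NOT r
≡ (p OR NOT p OR NOT p) AND (p OR NOT p OR q) AND (p OR r OR NOT p) AND (p OR r OR q) AND (NOT q OR NOT p OR NOT p) AND (NOT q OR NOT p OR q) AND (NOT q OR r OR NOT p) AND (NOT q OR r OR q) AND NOT r   — distribute OR over AND
≡ (p OR r OR q) AND (NOT q OR NOT p) AND NOT r   — simplify

(p OR r OR q) AND (NOT q OR NOT p) AND NOT r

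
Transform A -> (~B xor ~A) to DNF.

~A | (~B & A)

A -> (~B xor ~A)
⇔ ~A | (~B xor ~A)   [eliminate ->]
⇔ ~A | (~B & ~~A) | (~~B & ~A)   [expand xor]
⇔ ~A | (~B & A) | (~~B & ~A)   [double negation]
⇔ ~A | (~B & A) | (B & ~A)   [double negation]
⇔ ~A | (~B & A)   [simplify]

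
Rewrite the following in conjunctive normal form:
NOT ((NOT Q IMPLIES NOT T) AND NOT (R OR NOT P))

(NOT Q OR R OR NOT P) AND (T OR R OR NOT P)

NOT ((NOT Q IMPLIES NOT T) AND NOT (R OR NOT P))
≡ NOT ((NOT NOT Q OR NOT T) AND NOT (R OR NOT P))   [eliminate IMPLIES]
≡ NOT (NOT NOT Q OR NOT T) OR NOT NOT (R OR NOT P)   [De Morgan]
≡ (NOT NOT NOT Q AND NOT NOT T) OR NOT NOT (R OR NOT P)   [De Morgan]
≡ (NOT Q AND NOT NOT T) OR NOT NOT (R OR NOT P)   [double negation]
≡ (NOT Q AND T) OR NOT NOT (R OR NOT P)   [double negation]
≡ (NOT Q AND T) OR R OR NOT P   [double negation]
≡ (NOT Q OR R OR NOT P) AND (T OR R OR NOT P)   [distribute OR over AND]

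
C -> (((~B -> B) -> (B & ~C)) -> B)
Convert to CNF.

~C | B

C -> (((~B -> B) -> (B & ~C)) -> B)
≡ ~C | (((~B -> B) -> (B & ~C)) -> B)   [eliminate ->]
≡ ~C | ~((~B -> B) -> (B & ~C)) | B   [eliminate ->]
≡ ~C | ~(~(~B -> B) | (B & ~C)) | B   [eliminate ->]
≡ ~C | ~(~(~~B | B) | (B & ~C)) | B   [eliminate ->]
≡ ~C | (~~(~~B | B) & ~(B & ~C)) | B   [De Morgan]
≡ ~C | ((~~B | B) & ~(B & ~C)) | B   [double negation]
≡ ~C | ((B | B) & ~(B & ~C)) | B   [double negation]
≡ ~C | ((B | B) & (~B | ~~C)) | B   [De Morgan]
≡ ~C | ((B | B) & (~B | C)) | B   [double negation]
≡ (~C | B | B | B) & (~C | ~B | C | B)   [distribute | over &]
≡ ~C | B   [simplify]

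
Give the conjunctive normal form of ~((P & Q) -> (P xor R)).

P & Q & (~P | R)

~((P & Q) -> (P xor R))
≡ ~(~(P & Q) | (P xor R))   — eliminate ->
≡ ~(~(P & Q) | ((P | R) & ~(P & R)))   — expand xor
≡ ~~(P & Q) & ~((P | R) & ~(P & R))   — De Morgan
≡ P & Q & ~((P | R) & ~(P & R))   — double negation
≡ P & Q & (~(P | R) | ~~(P & R))   — De Morgan
≡ P & Q & ((~P & ~R) | ~~(P & R))   — De Morgan
≡ P & Q & ((~P & ~R) | (P & R))   — double negation
≡ P & Q & (~P | P) & (~P | R) & (~R | P) & (~R | R)   — distribute | over &
≡ P & Q & (~P | R)   — simplify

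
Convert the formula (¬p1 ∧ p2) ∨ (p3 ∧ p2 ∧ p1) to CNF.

(¬p1 ∨ p3) ∧ p2

(¬p1 ∧ p2) ∨ (p3 ∧ p2 ∧ p1)
≡ (¬p1 ∨ p3) ∧ (¬p1 ∨ p2) ∧ (¬p1 ∨ p1) ∧ (p2 ∨ p3) ∧ (p2 ∨ p2) ∧ (p2 ∨ p1)   [distribute ∨ over ∧]
≡ (¬p1 ∨ p3) ∧ p2   [simplify]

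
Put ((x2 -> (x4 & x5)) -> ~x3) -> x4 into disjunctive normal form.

((x2 -> (x4 & x5)) -> ~x3) -> x4
≡ ~((x2 -> (x4 & x5)) -> ~x3) | x4   (eliminate ->)
≡ ~(~(x2 -> (x4 & x5)) | ~x3) | x4   (eliminate ->)
≡ ~(~(~x2 | (x4 & x5)) | ~x3) | x4   (eliminate ->)
≡ (~~(~x2 | (x4 & x5)) & ~~x3) | x4   (De Morgan)
≡ ((~x2 | (x4 & x5)) & ~~x3) | x4   (double negation)
≡ ((~x2 | (x4 & x5)) & x3) | x4   (double negation)
≡ (~x2 & x3) | (x4 & x5 & x3) | x4   (distribute & over |)
≡ (~x2 & x3) | x4   (simplify)

(~x2 & x3) | x4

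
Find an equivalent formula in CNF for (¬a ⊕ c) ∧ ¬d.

(¬a ⊕ c) ∧ ¬d
= (¬a ∨ c) ∧ ¬(¬a ∧ c) ∧ ¬d   (expand ⊕)
= (¬a ∨ c) ∧ (¬¬a ∨ ¬c) ∧ ¬d   (De Morgan)
= (¬a ∨ c) ∧ (a ∨ ¬c) ∧ ¬d   (double negation)

(¬a ∨ c) ∧ (a ∨ ¬c) ∧ ¬d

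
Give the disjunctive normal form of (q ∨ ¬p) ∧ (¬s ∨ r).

(q ∨ ¬p) ∧ (¬s ∨ r)
⇔ (q ∧ ¬s) ∨ (q ∧ r) ∨ (¬p ∧ ¬s) ∨ (¬p ∧ r)   — distribute ∧ over ∨

(q ∧ ¬s) ∨ (q ∧ r) ∨ (¬p ∧ ¬s) ∨ (¬p ∧ r)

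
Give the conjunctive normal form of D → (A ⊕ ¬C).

D → (A ⊕ ¬C)
≡ ¬D ∨ (A ⊕ ¬C)   [eliminate →]
≡ ¬D ∨ ((A ∨ ¬C) ∧ ¬(A ∧ ¬C))   [expand ⊕]
≡ ¬D ∨ ((A ∨ ¬C) ∧ (¬A ∨ ¬¬C))   [De Morgan]
≡ ¬D ∨ ((A ∨ ¬C) ∧ (¬A ∨ C))   [double negation]
≡ (¬D ∨ A ∨ ¬C) ∧ (¬D ∨ ¬A ∨ C)   [distribute ∨ over ∧]

(¬D ∨ A ∨ ¬C) ∧ (¬D ∨ ¬A ∨ C)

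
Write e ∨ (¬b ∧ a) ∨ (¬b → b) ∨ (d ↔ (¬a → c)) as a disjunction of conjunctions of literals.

e ∨ (¬b ∧ a) ∨ b ∨ (¬d ∧ ¬a ∧ ¬c) ∨ (a ∧ d) ∨ (c ∧ d)

e ∨ (¬b ∧ a) ∨ (¬b → b) ∨ (d ↔ (¬a → c))
= e ∨ (¬b ∧ a) ∨ ¬¬b ∨ b ∨ (d ↔ (¬a → c))   (eliminate →)
= e ∨ (¬b ∧ a) ∨ ¬¬b ∨ b ∨ ((d → (¬a → c)) ∧ ((¬a → c) → d))   (eliminate ↔)
= e ∨ (¬b ∧ a) ∨ ¬¬b ∨ b ∨ ((¬d ∨ (¬a → c)) ∧ ((¬a → c) → d))   (eliminate →)
= e ∨ (¬b ∧ a) ∨ ¬¬b ∨ b ∨ ((¬d ∨ ¬¬a ∨ c) ∧ ((¬a → c) → d))   (eliminate →)
= e ∨ (¬b ∧ a) ∨ ¬¬b ∨ b ∨ ((¬d ∨ ¬¬a ∨ c) ∧ (¬(¬a → c) ∨ d))   (eliminate →)
= e ∨ (¬b ∧ a) ∨ ¬¬b ∨ b ∨ ((¬d ∨ ¬¬a ∨ c) ∧ (¬(¬¬a ∨ c) ∨ d))   (eliminate →)
= e ∨ (¬b ∧ a) ∨ b ∨ b ∨ ((¬d ∨ ¬¬a ∨ c) ∧ (¬(¬¬a ∨ c) ∨ d))   (double negation)
= e ∨ (¬b ∧ a) ∨ b ∨ b ∨ ((¬d ∨ a ∨ c) ∧ (¬(¬¬a ∨ c) ∨ d))   (double negation)
= e ∨ (¬b ∧ a) ∨ b ∨ b ∨ ((¬d ∨ a ∨ c) ∧ ((¬¬¬a ∧ ¬c) ∨ d))   (De Morgan)
= e ∨ (¬b ∧ a) ∨ b ∨ b ∨ ((¬d ∨ a ∨ c) ∧ ((¬a ∧ ¬c) ∨ d))   (double negation)
= e ∨ (¬b ∧ a) ∨ b ∨ b ∨ (¬d ∧ ¬a ∧ ¬c) ∨ (¬d ∧ d) ∨ (a ∧ ¬a ∧ ¬c) ∨ (a ∧ d) ∨ (c ∧ ¬a ∧ ¬c) ∨ (c ∧ d)   (distribute ∧ over ∨)
= e ∨ (¬b ∧ a) ∨ b ∨ (¬d ∧ ¬a ∧ ¬c) ∨ (a ∧ d) ∨ (c ∧ d)   (simplify)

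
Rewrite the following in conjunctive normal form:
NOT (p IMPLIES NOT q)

p AND q

NOT (p IMPLIES NOT q)
⇔ NOT (NOT p OR NOT q)   (eliminate IMPLIES)
⇔ NOT NOT p AND NOT NOT q   (De Morgan)
⇔ p AND NOT NOT q   (double negation)
⇔ p AND q   (double negation)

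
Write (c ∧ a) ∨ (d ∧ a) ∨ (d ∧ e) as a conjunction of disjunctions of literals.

(c ∧ a) ∨ (d ∧ a) ∨ (d ∧ e)
⇔ (c ∨ d ∨ d) ∧ (c ∨ d ∨ e) ∧ (c ∨ a ∨ d) ∧ (c ∨ a ∨ e) ∧ (a ∨ d ∨ d) ∧ (a ∨ d ∨ e) ∧ (a ∨ a ∨ d) ∧ (a ∨ a ∨ e)   [distribute ∨ over ∧]
⇔ (c ∨ d) ∧ (a ∨ d) ∧ (a ∨ e)   [simplify]

(c ∨ d) ∧ (a ∨ d) ∧ (a ∨ e)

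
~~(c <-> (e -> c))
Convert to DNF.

(~c & e) | c

~~(c <-> (e -> c))
≡ ~~((c -> (e -> c)) & ((e -> c) -> c))   [eliminate <->]
≡ ~~((~c | (e -> c)) & ((e -> c) -> c))   [eliminate ->]
≡ ~~((~c | ~e | c) & ((e -> c) -> c))   [eliminate ->]
≡ ~~((~c | ~e | c) & (~(e -> c) | c))   [eliminate ->]
≡ ~~((~c | ~e | c) & (~(~e | c) | c))   [eliminate ->]
≡ (~c | ~e | c) & (~(~e | c) | c)   [double negation]
≡ (~c | ~e | c) & ((~~e & ~c) | c)   [De Morgan]
≡ (~c | ~e | c) & ((e & ~c) | c)   [double negation]
≡ (~c & e & ~c) | (~c & c) | (~e & e & ~c) | (~e & c) | (c & e & ~c) | (c & c)   [distribute & over |]
≡ (~c & e) | c   [simplify]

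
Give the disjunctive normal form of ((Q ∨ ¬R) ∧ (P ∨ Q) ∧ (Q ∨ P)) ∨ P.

((Q ∨ ¬R) ∧ (P ∨ Q) ∧ (Q ∨ P)) ∨ P
≡ (Q ∧ P ∧ Q) ∨ (Q ∧ P ∧ P) ∨ (Q ∧ Q ∧ Q) ∨ (Q ∧ Q ∧ P) ∨ (¬R ∧ P ∧ Q) ∨ (¬R ∧ P ∧ P) ∨ (¬R ∧ Q ∧ Q) ∨ (¬R ∧ Q ∧ P) ∨ P   [distribute ∧ over ∨]
≡ Q ∨ P   [simplify]

Q ∨ P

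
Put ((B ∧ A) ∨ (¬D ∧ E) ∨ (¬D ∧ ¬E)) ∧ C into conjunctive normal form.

(B ∨ ¬D) ∧ (A ∨ ¬D) ∧ C

((B ∧ A) ∨ (¬D ∧ E) ∨ (¬D ∧ ¬E)) ∧ C
= (B ∨ ¬D ∨ ¬D) ∧ (B ∨ ¬D ∨ ¬E) ∧ (B ∨ E ∨ ¬D) ∧ (B ∨ E ∨ ¬E) ∧ (A ∨ ¬D ∨ ¬D) ∧ (A ∨ ¬D ∨ ¬E) ∧ (A ∨ E ∨ ¬D) ∧ (A ∨ E ∨ ¬E) ∧ C   — distribute ∨ over ∧
= (B ∨ ¬D) ∧ (A ∨ ¬D) ∧ C   — simplify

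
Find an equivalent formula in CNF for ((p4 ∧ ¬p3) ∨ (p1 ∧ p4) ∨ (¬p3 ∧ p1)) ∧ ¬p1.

((p4 ∧ ¬p3) ∨ (p1 ∧ p4) ∨ (¬p3 ∧ p1)) ∧ ¬p1
≡ (p4 ∨ p1 ∨ ¬p3) ∧ (p4 ∨ p1 ∨ p1) ∧ (p4 ∨ p4 ∨ ¬p3) ∧ (p4 ∨ p4 ∨ p1) ∧ (¬p3 ∨ p1 ∨ ¬p3) ∧ (¬p3 ∨ p1 ∨ p1) ∧ (¬p3 ∨ p4 ∨ ¬p3) ∧ (¬p3 ∨ p4 ∨ p1) ∧ ¬p1   — distribute ∨ over ∧
≡ (p4 ∨ p1) ∧ (p4 ∨ ¬p3) ∧ (¬p3 ∨ p1) ∧ ¬p1   — simplify

(p4 ∨ p1) ∧ (p4 ∨ ¬p3) ∧ (¬p3 ∨ p1) ∧ ¬p1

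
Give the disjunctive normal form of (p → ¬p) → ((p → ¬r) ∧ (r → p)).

p ∨ ¬r

(p → ¬p) → ((p → ¬r) ∧ (r → p))
= ¬(p → ¬p) ∨ ((p → ¬r) ∧ (r → p))   [eliminate →]
= ¬(¬p ∨ ¬p) ∨ ((p → ¬r) ∧ (r → p))   [eliminate →]
= ¬(¬p ∨ ¬p) ∨ ((¬p ∨ ¬r) ∧ (r → p))   [eliminate →]
= ¬(¬p ∨ ¬p) ∨ ((¬p ∨ ¬r) ∧ (¬r ∨ p))   [eliminate →]
= (¬¬p ∧ ¬¬p) ∨ ((¬p ∨ ¬r) ∧ (¬r ∨ p))   [De Morgan]
= (p ∧ ¬¬p) ∨ ((¬p ∨ ¬r) ∧ (¬r ∨ p))   [double negation]
= (p ∧ p) ∨ ((¬p ∨ ¬r) ∧ (¬r ∨ p))   [double negation]
= (p ∧ p) ∨ (¬p ∧ ¬r) ∨ (¬p ∧ p) ∨ (¬r ∧ ¬r) ∨ (¬r ∧ p)   [distribute ∧ over ∨]
= p ∨ ¬r   [simplify]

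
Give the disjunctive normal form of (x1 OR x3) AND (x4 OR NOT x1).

(x1 AND x4) OR (x3 AND x4) OR (x3 AND NOT x1)

(x1 OR x3) AND (x4 OR NOT x1)
≡ (x1 AND x4) OR (x1 AND NOT x1) OR (x3 AND x4) OR (x3 AND NOT x1)   [distribute AND over OR]
≡ (x1 AND x4) OR (x3 AND x4) OR (x3 AND NOT x1)   [simplify]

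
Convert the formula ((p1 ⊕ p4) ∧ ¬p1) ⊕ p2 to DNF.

(¬p1 ∧ p4 ∧ ¬p2) ∨ (¬p1 ∧ ¬p4 ∧ p2) ∨ (p1 ∧ p2)

((p1 ⊕ p4) ∧ ¬p1) ⊕ p2
≡ ((p1 ⊕ p4) ∧ ¬p1 ∧ ¬p2) ∨ (¬((p1 ⊕ p4) ∧ ¬p1) ∧ p2)   — expand ⊕
≡ (((p1 ∧ ¬p4) ∨ (¬p1 ∧ p4)) ∧ ¬p1 ∧ ¬p2) ∨ (¬((p1 ⊕ p4) ∧ ¬p1) ∧ p2)   — expand ⊕
≡ (((p1 ∧ ¬p4) ∨ (¬p1 ∧ p4)) ∧ ¬p1 ∧ ¬p2) ∨ (¬(((p1 ∧ ¬p4) ∨ (¬p1 ∧ p4)) ∧ ¬p1) ∧ p2)   — expand ⊕
≡ (((p1 ∧ ¬p4) ∨ (¬p1 ∧ p4)) ∧ ¬p1 ∧ ¬p2) ∨ ((¬((p1 ∧ ¬p4) ∨ (¬p1 ∧ p4)) ∨ ¬¬p1) ∧ p2)   — De Morgan
≡ (((p1 ∧ ¬p4) ∨ (¬p1 ∧ p4)) ∧ ¬p1 ∧ ¬p2) ∨ (((¬(p1 ∧ ¬p4) ∧ ¬(¬p1 ∧ p4)) ∨ ¬¬p1) ∧ p2)   — De Morgan
≡ (((p1 ∧ ¬p4) ∨ (¬p1 ∧ p4)) ∧ ¬p1 ∧ ¬p2) ∨ ((((¬p1 ∨ ¬¬p4) ∧ ¬(¬p1 ∧ p4)) ∨ ¬¬p1) ∧ p2)   — De Morgan
≡ (((p1 ∧ ¬p4) ∨ (¬p1 ∧ p4)) ∧ ¬p1 ∧ ¬p2) ∨ ((((¬p1 ∨ p4) ∧ ¬(¬p1 ∧ p4)) ∨ ¬¬p1) ∧ p2)   — double negation
≡ (((p1 ∧ ¬p4) ∨ (¬p1 ∧ p4)) ∧ ¬p1 ∧ ¬p2) ∨ ((((¬p1 ∨ p4) ∧ (¬¬p1 ∨ ¬p4)) ∨ ¬¬p1) ∧ p2)   — De Morgan
≡ (((p1 ∧ ¬p4) ∨ (¬p1 ∧ p4)) ∧ ¬p1 ∧ ¬p2) ∨ ((((¬p1 ∨ p4) ∧ (p1 ∨ ¬p4)) ∨ ¬¬p1) ∧ p2)   — double negation
≡ (((p1 ∧ ¬p4) ∨ (¬p1 ∧ p4)) ∧ ¬p1 ∧ ¬p2) ∨ ((((¬p1 ∨ p4) ∧ (p1 ∨ ¬p4)) ∨ p1) ∧ p2)   — double negation
≡ (p1 ∧ ¬p4 ∧ ¬p1 ∧ ¬p2) ∨ (¬p1 ∧ p4 ∧ ¬p1 ∧ ¬p2) ∨ (¬p1 ∧ p1 ∧ p2) ∨ (¬p1 ∧ ¬p4 ∧ p2) ∨ (p4 ∧ p1 ∧ p2) ∨ (p4 ∧ ¬p4 ∧ p2) ∨ (p1 ∧ p2)   — distribute ∧ over ∨
≡ (¬p1 ∧ p4 ∧ ¬p2) ∨ (¬p1 ∧ ¬p4 ∧ p2) ∨ (p1 ∧ p2)   — simplify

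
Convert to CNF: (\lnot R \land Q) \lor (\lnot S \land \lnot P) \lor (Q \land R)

(Q \lor \lnot S) \land (Q \lor \lnot P)

(\lnot R \land Q) \lor (\lnot S \land \lnot P) \lor (Q \land R)
≡ (\lnot R \lor \lnot S \lor Q) \land (\lnot R \lor \lnot S \lor R) \land (\lnot R \lor \lnot P \lor Q) \land (\lnot R \lor \lnot P \lor R) \land (Q \lor \lnot S \lor Q) \land (Q \lor \lnot S \lor R) \land (Q \lor \lnot P \lor Q) \land (Q \lor \lnot P \lor R)   — distribute \lor over \land
≡ (Q \lor \lnot S) \land (Q \lor \lnot P)   — simplify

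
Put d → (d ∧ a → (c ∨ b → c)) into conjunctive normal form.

¬d ∨ ¬a ∨ ¬b ∨ c

d → (d ∧ a → (c ∨ b → c))
= ¬d ∨ (d ∧ a → (c ∨ b → c))   [eliminate →]
= ¬d ∨ ¬(d ∧ a) ∨ (c ∨ b → c)   [eliminate →]
= ¬d ∨ ¬(d ∧ a) ∨ ¬(c ∨ b) ∨ c   [eliminate →]
= ¬d ∨ ¬d ∨ ¬a ∨ ¬(c ∨ b) ∨ c   [De Morgan]
= ¬d ∨ ¬d ∨ ¬a ∨ ¬c ∧ ¬b ∨ c   [De Morgan]
= (¬d ∨ ¬d ∨ ¬a ∨ ¬c ∨ c) ∧ (¬d ∨ ¬d ∨ ¬a ∨ ¬b ∨ c)   [distribute ∨ over ∧]
= ¬d ∨ ¬a ∨ ¬b ∨ c   [simplify]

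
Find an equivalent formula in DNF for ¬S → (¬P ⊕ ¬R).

S ∨ (¬P ∧ R) ∨ (P ∧ ¬R)

¬S → (¬P ⊕ ¬R)
= ¬¬S ∨ (¬P ⊕ ¬R)   (eliminate →)
= ¬¬S ∨ (¬P ∧ ¬¬R) ∨ (¬¬P ∧ ¬R)   (expand ⊕)
= S ∨ (¬P ∧ ¬¬R) ∨ (¬¬P ∧ ¬R)   (double negation)
= S ∨ (¬P ∧ R) ∨ (¬¬P ∧ ¬R)   (double negation)
= S ∨ (¬P ∧ R) ∨ (P ∧ ¬R)   (double negation)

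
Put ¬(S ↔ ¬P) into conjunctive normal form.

¬(S ↔ ¬P)
≡ ¬((S → ¬P) ∧ (¬P → S))
≡ ¬((¬S ∨ ¬P) ∧ (¬P → S))
≡ ¬((¬S ∨ ¬P) ∧ (¬¬P ∨ S))
≡ ¬(¬S ∨ ¬P) ∨ ¬(¬¬P ∨ S)
≡ (¬¬S ∧ ¬¬P) ∨ ¬(¬¬P ∨ S)
≡ (S ∧ ¬¬P) ∨ ¬(¬¬P ∨ S)
≡ (S ∧ P) ∨ ¬(¬¬P ∨ S)
≡ (S ∧ P) ∨ (¬¬¬P ∧ ¬S)
≡ (S ∧ P) ∨ (¬P ∧ ¬S)
≡ (S ∨ ¬P) ∧ (S ∨ ¬S) ∧ (P ∨ ¬P) ∧ (P ∨ ¬S)
≡ (S ∨ ¬P) ∧ (P ∨ ¬S)

(S ∨ ¬P) ∧ (P ∨ ¬S)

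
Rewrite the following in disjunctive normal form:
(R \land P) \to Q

\lnot R \lor \lnot P \lor Q

(R \land P) \to Q
⇔ \lnot (R \land P) \lor Q   — eliminate \to
⇔ \lnot R \lor \lnot P \lor Q   — De Morgan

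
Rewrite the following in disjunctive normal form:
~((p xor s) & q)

(~p & ~s) | (s & p) | ~q

~((p xor s) & q)
≡ ~(((p & ~s) | (~p & s)) & q)   — expand xor
≡ ~((p & ~s) | (~p & s)) | ~q   — De Morgan
≡ (~(p & ~s) & ~(~p & s)) | ~q   — De Morgan
≡ ((~p | ~~s) & ~(~p & s)) | ~q   — De Morgan
≡ ((~p | s) & ~(~p & s)) | ~q   — double negation
≡ ((~p | s) & (~~p | ~s)) | ~q   — De Morgan
≡ ((~p | s) & (p | ~s)) | ~q   — double negation
≡ (~p & p) | (~p & ~s) | (s & p) | (s & ~s) | ~q   — distribute & over |
≡ (~p & ~s) | (s & p) | ~q   — simplify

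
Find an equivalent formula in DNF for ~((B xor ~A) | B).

~((B xor ~A) | B)
⇔ ~((B & ~~A) | (~B & ~A) | B)   [expand xor]
⇔ ~(B & ~~A) & ~(~B & ~A) & ~B   [De Morgan]
⇔ (~B | ~~~A) & ~(~B & ~A) & ~B   [De Morgan]
⇔ (~B | ~A) & ~(~B & ~A) & ~B   [double negation]
⇔ (~B | ~A) & (~~B | ~~A) & ~B   [De Morgan]
⇔ (~B | ~A) & (B | ~~A) & ~B   [double negation]
⇔ (~B | ~A) & (B | A) & ~B   [double negation]
⇔ (~B & B & ~B) | (~B & A & ~B) | (~A & B & ~B) | (~A & A & ~B)   [distribute & over |]
⇔ ~B & A   [simplify]

~B & A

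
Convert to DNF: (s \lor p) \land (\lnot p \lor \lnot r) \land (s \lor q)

(s \lor p) \land (\lnot p \lor \lnot r) \land (s \lor q)
≡ s \land \lnot p \land s \lor s \land \lnot p \land q \lor s \land \lnot r \land s \lor s \land \lnot r \land q \lor p \land \lnot p \land s \lor p \land \lnot p \land q \lor p \land \lnot r \land s \lor p \land \lnot r \land q   [distribute \land over \lor]
≡ s \land \lnot p \lor s \land \lnot r \lor p \land \lnot r \land q   [simplify]

s \land \lnot p \lor s \land \lnot r \lor p \land \lnot r \land q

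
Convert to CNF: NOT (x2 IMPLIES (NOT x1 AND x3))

NOT (x2 IMPLIES (NOT x1 AND x3))
⇔ NOT (NOT x2 OR (NOT x1 AND x3))   [eliminate IMPLIES]
⇔ NOT NOT x2 AND NOT (NOT x1 AND x3)   [De Morgan]
⇔ x2 AND NOT (NOT x1 AND x3)   [double negation]
⇔ x2 AND (NOT NOT x1 OR NOT x3)   [De Morgan]
⇔ x2 AND (x1 OR NOT x3)   [double negation]

x2 AND (x1 OR NOT x3)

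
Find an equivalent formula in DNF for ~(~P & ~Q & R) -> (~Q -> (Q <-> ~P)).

~(~P & ~Q & R) -> (~Q -> (Q <-> ~P))
≡ ~~(~P & ~Q & R) | (~Q -> (Q <-> ~P))   [eliminate ->]
≡ ~~(~P & ~Q & R) | ~~Q | (Q <-> ~P)   [eliminate ->]
≡ ~~(~P & ~Q & R) | ~~Q | ((Q -> ~P) & (~P -> Q))   [eliminate <->]
≡ ~~(~P & ~Q & R) | ~~Q | ((~Q | ~P) & (~P -> Q))   [eliminate ->]
≡ ~~(~P & ~Q & R) | ~~Q | ((~Q | ~P) & (~~P | Q))   [eliminate ->]
≡ (~P & ~Q & R) | ~~Q | ((~Q | ~P) & (~~P | Q))   [double negation]
≡ (~P & ~Q & R) | Q | ((~Q | ~P) & (~~P | Q))   [double negation]
≡ (~P & ~Q & R) | Q | ((~Q | ~P) & (P | Q))   [double negation]
≡ (~P & ~Q & R) | Q | (~Q & P) | (~Q & Q) | (~P & P) | (~P & Q)   [distribute & over |]
≡ (~P & ~Q & R) | Q | (~Q & P)   [simplify]

(~P & ~Q & R) | Q | (~Q & P)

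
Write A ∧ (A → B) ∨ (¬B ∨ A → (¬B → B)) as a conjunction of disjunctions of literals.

(A ∨ B) ∧ (¬A ∨ B)

A ∧ (A → B) ∨ (¬B ∨ A → (¬B → B))
≡ A ∧ (¬A ∨ B) ∨ (¬B ∨ A → (¬B → B))   (eliminate →)
≡ A ∧ (¬A ∨ B) ∨ ¬(¬B ∨ A) ∨ (¬B → B)   (eliminate →)
≡ A ∧ (¬A ∨ B) ∨ ¬(¬B ∨ A) ∨ ¬¬B ∨ B   (eliminate →)
≡ A ∧ (¬A ∨ B) ∨ ¬¬B ∧ ¬A ∨ ¬¬B ∨ B   (De Morgan)
≡ A ∧ (¬A ∨ B) ∨ B ∧ ¬A ∨ ¬¬B ∨ B   (double negation)
≡ A ∧ (¬A ∨ B) ∨ B ∧ ¬A ∨ B ∨ B   (double negation)
≡ (A ∨ B ∨ B ∨ B) ∧ (A ∨ ¬A ∨ B ∨ B) ∧ (¬A ∨ B ∨ B ∨ B ∨ B) ∧ (¬A ∨ B ∨ ¬A ∨ B ∨ B)   (distribute ∨ over ∧)
≡ (A ∨ B) ∧ (¬A ∨ B)   (simplify)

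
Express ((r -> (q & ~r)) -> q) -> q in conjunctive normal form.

~r | q

((r -> (q & ~r)) -> q) -> q
≡ ~((r -> (q & ~r)) -> q) | q   (eliminate ->)
≡ ~(~(r -> (q & ~r)) | q) | q   (eliminate ->)
≡ ~(~(~r | (q & ~r)) | q) | q   (eliminate ->)
≡ (~~(~r | (q & ~r)) & ~q) | q   (De Morgan)
≡ ((~r | (q & ~r)) & ~q) | q   (double negation)
≡ (~r | q | q) & (~r | ~r | q) & (~q | q)   (distribute | over &)
≡ ~r | q   (simplify)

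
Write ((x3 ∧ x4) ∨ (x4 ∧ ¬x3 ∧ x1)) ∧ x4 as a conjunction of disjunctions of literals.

(x3 ∨ x1) ∧ x4

((x3 ∧ x4) ∨ (x4 ∧ ¬x3 ∧ x1)) ∧ x4
≡ (x3 ∨ x4) ∧ (x3 ∨ ¬x3) ∧ (x3 ∨ x1) ∧ (x4 ∨ x4) ∧ (x4 ∨ ¬x3) ∧ (x4 ∨ x1) ∧ x4   — distribute ∨ over ∧
≡ (x3 ∨ x1) ∧ x4   — simplify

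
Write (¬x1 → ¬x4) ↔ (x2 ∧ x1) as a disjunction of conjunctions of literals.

(¬x1 ∧ x4) ∨ (x2 ∧ x1)

(¬x1 → ¬x4) ↔ (x2 ∧ x1)
= ((¬x1 → ¬x4) → (x2 ∧ x1)) ∧ ((x2 ∧ x1) → (¬x1 → ¬x4))   — eliminate ↔
= (¬(¬x1 → ¬x4) ∨ (x2 ∧ x1)) ∧ ((x2 ∧ x1) → (¬x1 → ¬x4))   — eliminate →
= (¬(¬¬x1 ∨ ¬x4) ∨ (x2 ∧ x1)) ∧ ((x2 ∧ x1) → (¬x1 → ¬x4))   — eliminate →
= (¬(¬¬x1 ∨ ¬x4) ∨ (x2 ∧ x1)) ∧ (¬(x2 ∧ x1) ∨ (¬x1 → ¬x4))   — eliminate →
= (¬(¬¬x1 ∨ ¬x4) ∨ (x2 ∧ x1)) ∧ (¬(x2 ∧ x1) ∨ ¬¬x1 ∨ ¬x4)   — eliminate →
= ((¬¬¬x1 ∧ ¬¬x4) ∨ (x2 ∧ x1)) ∧ (¬(x2 ∧ x1) ∨ ¬¬x1 ∨ ¬x4)   — De Morgan
= ((¬x1 ∧ ¬¬x4) ∨ (x2 ∧ x1)) ∧ (¬(x2 ∧ x1) ∨ ¬¬x1 ∨ ¬x4)   — double negation
= ((¬x1 ∧ x4) ∨ (x2 ∧ x1)) ∧ (¬(x2 ∧ x1) ∨ ¬¬x1 ∨ ¬x4)   — double negation
= ((¬x1 ∧ x4) ∨ (x2 ∧ x1)) ∧ (¬x2 ∨ ¬x1 ∨ ¬¬x1 ∨ ¬x4)   — De Morgan
= ((¬x1 ∧ x4) ∨ (x2 ∧ x1)) ∧ (¬x2 ∨ ¬x1 ∨ x1 ∨ ¬x4)   — double negation
= (¬x1 ∧ x4 ∧ ¬x2) ∨ (¬x1 ∧ x4 ∧ ¬x1) ∨ (¬x1 ∧ x4 ∧ x1) ∨ (¬x1 ∧ x4 ∧ ¬x4) ∨ (x2 ∧ x1 ∧ ¬x2) ∨ (x2 ∧ x1 ∧ ¬x1) ∨ (x2 ∧ x1 ∧ x1) ∨ (x2 ∧ x1 ∧ ¬x4)   — distribute ∧ over ∨
= (¬x1 ∧ x4) ∨ (x2 ∧ x1)   — simplify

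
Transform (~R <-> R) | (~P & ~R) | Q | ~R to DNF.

Q | ~R

(~R <-> R) | (~P & ~R) | Q | ~R
= ((~R -> R) & (R -> ~R)) | (~P & ~R) | Q | ~R   — eliminate <->
= ((~~R | R) & (R -> ~R)) | (~P & ~R) | Q | ~R   — eliminate ->
= ((~~R | R) & (~R | ~R)) | (~P & ~R) | Q | ~R   — eliminate ->
= ((R | R) & (~R | ~R)) | (~P & ~R) | Q | ~R   — double negation
= (R & ~R) | (R & ~R) | (R & ~R) | (R & ~R) | (~P & ~R) | Q | ~R   — distribute & over |
= Q | ~R   — simplify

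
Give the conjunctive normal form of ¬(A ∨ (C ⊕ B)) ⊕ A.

¬(A ∨ (C ⊕ B)) ⊕ A
≡ (¬(A ∨ (C ⊕ B)) ∨ A) ∧ ¬(¬(A ∨ (C ⊕ B)) ∧ A)
≡ (¬(A ∨ ((C ∨ B) ∧ ¬(C ∧ B))) ∨ A) ∧ ¬(¬(A ∨ (C ⊕ B)) ∧ A)
≡ (¬(A ∨ ((C ∨ B) ∧ ¬(C ∧ B))) ∨ A) ∧ ¬(¬(A ∨ ((C ∨ B) ∧ ¬(C ∧ B))) ∧ A)
≡ ((¬A ∧ ¬((C ∨ B) ∧ ¬(C ∧ B))) ∨ A) ∧ ¬(¬(A ∨ ((C ∨ B) ∧ ¬(C ∧ B))) ∧ A)
≡ ((¬A ∧ (¬(C ∨ B) ∨ ¬¬(C ∧ B))) ∨ A) ∧ ¬(¬(A ∨ ((C ∨ B) ∧ ¬(C ∧ B))) ∧ A)
≡ ((¬A ∧ ((¬C ∧ ¬B) ∨ ¬¬(C ∧ B))) ∨ A) ∧ ¬(¬(A ∨ ((C ∨ B) ∧ ¬(C ∧ B))) ∧ A)
≡ ((¬A ∧ ((¬C ∧ ¬B) ∨ (C ∧ B))) ∨ A) ∧ ¬(¬(A ∨ ((C ∨ B) ∧ ¬(C ∧ B))) ∧ A)
≡ ((¬A ∧ ((¬C ∧ ¬B) ∨ (C ∧ B))) ∨ A) ∧ (¬¬(A ∨ ((C ∨ B) ∧ ¬(C ∧ B))) ∨ ¬A)
≡ ((¬A ∧ ((¬C ∧ ¬B) ∨ (C ∧ B))) ∨ A) ∧ (A ∨ ((C ∨ B) ∧ ¬(C ∧ B)) ∨ ¬A)
≡ ((¬A ∧ ((¬C ∧ ¬B) ∨ (C ∧ B))) ∨ A) ∧ (A ∨ ((C ∨ B) ∧ (¬C ∨ ¬B)) ∨ ¬A)
≡ (¬A ∨ A) ∧ (¬C ∨ C ∨ A) ∧ (¬C ∨ B ∨ A) ∧ (¬B ∨ C ∨ A) ∧ (¬B ∨ B ∨ A) ∧ (A ∨ C ∨ B ∨ ¬A) ∧ (A ∨ ¬C ∨ ¬B ∨ ¬A)
≡ (¬C ∨ B ∨ A) ∧ (¬B ∨ C ∨ A)

(¬C ∨ B ∨ A) ∧ (¬B ∨ C ∨ A)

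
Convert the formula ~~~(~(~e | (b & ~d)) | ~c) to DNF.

~~~(~(~e | (b & ~d)) | ~c)
≡ ~(~(~e | (b & ~d)) | ~c)   (double negation)
≡ ~~(~e | (b & ~d)) & ~~c   (De Morgan)
≡ (~e | (b & ~d)) & ~~c   (double negation)
≡ (~e | (b & ~d)) & c   (double negation)
≡ (~e & c) | (b & ~d & c)   (distribute & over |)

(~e & c) | (b & ~d & c)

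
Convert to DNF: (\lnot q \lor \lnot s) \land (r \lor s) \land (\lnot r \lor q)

(\lnot q \land s \land \lnot r) \lor (\lnot s \land r \land q)

(\lnot q \lor \lnot s) \land (r \lor s) \land (\lnot r \lor q)
⇔ (\lnot q \land r \land \lnot r) \lor (\lnot q \land r \land q) \lor (\lnot q \land s \land \lnot r) \lor (\lnot q \land s \land q) \lor (\lnot s \land r \land \lnot r) \lor (\lnot s \land r \land q) \lor (\lnot s \land s \land \lnot r) \lor (\lnot s \land s \land q)   — distribute \land over \lor
⇔ (\lnot q \land s \land \lnot r) \lor (\lnot s \land r \land q)   — simplify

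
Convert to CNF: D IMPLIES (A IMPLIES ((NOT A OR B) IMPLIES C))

NOT D OR NOT A OR NOT B OR C

D IMPLIES (A IMPLIES ((NOT A OR B) IMPLIES C))
≡ NOT D OR (A IMPLIES ((NOT A OR B) IMPLIES C))
≡ NOT D OR NOT A OR ((NOT A OR B) IMPLIES C)
≡ NOT D OR NOT A OR NOT (NOT A OR B) OR C
≡ NOT D OR NOT A OR (NOT NOT A AND NOT B) OR C
≡ NOT D OR NOT A OR (A AND NOT B) OR C
≡ (NOT D OR NOT A OR A OR C) AND (NOT D OR NOT A OR NOT B OR C)
≡ NOT D OR NOT A OR NOT B OR C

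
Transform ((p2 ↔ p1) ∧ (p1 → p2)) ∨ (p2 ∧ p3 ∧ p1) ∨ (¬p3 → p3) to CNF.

(¬p2 ∨ p1 ∨ p3) ∧ (¬p1 ∨ p2 ∨ p3)

((p2 ↔ p1) ∧ (p1 → p2)) ∨ (p2 ∧ p3 ∧ p1) ∨ (¬p3 → p3)
= ((p2 → p1) ∧ (p1 → p2) ∧ (p1 → p2)) ∨ (p2 ∧ p3 ∧ p1) ∨ (¬p3 → p3)
= ((¬p2 ∨ p1) ∧ (p1 → p2) ∧ (p1 → p2)) ∨ (p2 ∧ p3 ∧ p1) ∨ (¬p3 → p3)
= ((¬p2 ∨ p1) ∧ (¬p1 ∨ p2) ∧ (p1 → p2)) ∨ (p2 ∧ p3 ∧ p1) ∨ (¬p3 → p3)
= ((¬p2 ∨ p1) ∧ (¬p1 ∨ p2) ∧ (¬p1 ∨ p2)) ∨ (p2 ∧ p3 ∧ p1) ∨ (¬p3 → p3)
= ((¬p2 ∨ p1) ∧ (¬p1 ∨ p2) ∧ (¬p1 ∨ p2)) ∨ (p2 ∧ p3 ∧ p1) ∨ ¬¬p3 ∨ p3
= ((¬p2 ∨ p1) ∧ (¬p1 ∨ p2) ∧ (¬p1 ∨ p2)) ∨ (p2 ∧ p3 ∧ p1) ∨ p3 ∨ p3
= (¬p2 ∨ p1 ∨ p2 ∨ p3 ∨ p3) ∧ (¬p2 ∨ p1 ∨ p3 ∨ p3 ∨ p3) ∧ (¬p2 ∨ p1 ∨ p1 ∨ p3 ∨ p3) ∧ (¬p1 ∨ p2 ∨ p2 ∨ p3 ∨ p3) ∧ (¬p1 ∨ p2 ∨ p3 ∨ p3 ∨ p3) ∧ (¬p1 ∨ p2 ∨ p1 ∨ p3 ∨ p3) ∧ (¬p1 ∨ p2 ∨ p2 ∨ p3 ∨ p3) ∧ (¬p1 ∨ p2 ∨ p3 ∨ p3 ∨ p3) ∧ (¬p1 ∨ p2 ∨ p1 ∨ p3 ∨ p3)
= (¬p2 ∨ p1 ∨ p3) ∧ (¬p1 ∨ p2 ∨ p3)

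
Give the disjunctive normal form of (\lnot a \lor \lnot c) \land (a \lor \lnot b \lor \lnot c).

(\lnot a \land \lnot b) \lor \lnot c

(\lnot a \lor \lnot c) \land (a \lor \lnot b \lor \lnot c)
≡ (\lnot a \land a) \lor (\lnot a \land \lnot b) \lor (\lnot a \land \lnot c) \lor (\lnot c \land a) \lor (\lnot c \land \lnot b) \lor (\lnot c \land \lnot c)   [distribute \land over \lor]
≡ (\lnot a \land \lnot b) \lor \lnot c   [simplify]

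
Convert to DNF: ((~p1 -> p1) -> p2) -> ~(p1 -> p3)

((~p1 -> p1) -> p2) -> ~(p1 -> p3)
⇔ ~((~p1 -> p1) -> p2) | ~(p1 -> p3)
⇔ ~(~(~p1 -> p1) | p2) | ~(p1 -> p3)
⇔ ~(~(~~p1 | p1) | p2) | ~(p1 -> p3)
⇔ ~(~(~~p1 | p1) | p2) | ~(~p1 | p3)
⇔ (~~(~~p1 | p1) & ~p2) | ~(~p1 | p3)
⇔ ((~~p1 | p1) & ~p2) | ~(~p1 | p3)
⇔ ((p1 | p1) & ~p2) | ~(~p1 | p3)
⇔ ((p1 | p1) & ~p2) | (~~p1 & ~p3)
⇔ ((p1 | p1) & ~p2) | (p1 & ~p3)
⇔ (p1 & ~p2) | (p1 & ~p2) | (p1 & ~p3)
⇔ (p1 & ~p2) | (p1 & ~p3)

(p1 & ~p2) | (p1 & ~p3)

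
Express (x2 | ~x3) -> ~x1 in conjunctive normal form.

(x2 | ~x3) -> ~x1
⇔ ~(x2 | ~x3) | ~x1   — eliminate ->
⇔ (~x2 & ~~x3) | ~x1   — De Morgan
⇔ (~x2 & x3) | ~x1   — double negation
⇔ (~x2 | ~x1) & (x3 | ~x1)   — distribute | over &

(~x2 | ~x1) & (x3 | ~x1)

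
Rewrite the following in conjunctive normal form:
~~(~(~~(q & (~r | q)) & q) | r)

~~(~(~~(q & (~r | q)) & q) | r)
≡ ~(~~(q & (~r | q)) & q) | r   (double negation)
≡ ~~~(q & (~r | q)) | ~q | r   (De Morgan)
≡ ~(q & (~r | q)) | ~q | r   (double negation)
≡ ~q | ~(~r | q) | ~q | r   (De Morgan)
≡ ~q | (~~r & ~q) | ~q | r   (De Morgan)
≡ ~q | (r & ~q) | ~q | r   (double negation)
≡ (~q | r | ~q | r) & (~q | ~q | ~q | r)   (distribute | over &)
≡ ~q | r   (simplify)

~q | r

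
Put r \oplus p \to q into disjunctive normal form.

r \oplus p \to q
= \lnot (r \oplus p) \lor q   — eliminate \to
= \lnot (r \land \lnot p \lor \lnot r \land p) \lor q   — expand \oplus
= \lnot (r \land \lnot p) \land \lnot (\lnot r \land p) \lor q   — De Morgan
= (\lnot r \lor \lnot \lnot p) \land \lnot (\lnot r \land p) \lor q   — De Morgan
= (\lnot r \lor p) \land \lnot (\lnot r \land p) \lor q   — double negation
= (\lnot r \lor p) \land (\lnot \lnot r \lor \lnot p) \lor q   — De Morgan
= (\lnot r \lor p) \land (r \lor \lnot p) \lor q   — double negation
= \lnot r \land r \lor \lnot r \land \lnot p \lor p \land r \lor p \land \lnot p \lor q   — distribute \land over \lor
= \lnot r \land \lnot p \lor p \land r \lor q   — simplify

\lnot r \land \lnot p \lor p \land r \lor q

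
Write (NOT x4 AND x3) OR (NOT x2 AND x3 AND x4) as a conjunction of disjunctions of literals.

(NOT x4 OR NOT x2) AND x3

(NOT x4 AND x3) OR (NOT x2 AND x3 AND x4)
≡ (NOT x4 OR NOT x2) AND (NOT x4 OR x3) AND (NOT x4 OR x4) AND (x3 OR NOT x2) AND (x3 OR x3) AND (x3 OR x4)   [distribute OR over AND]
≡ (NOT x4 OR NOT x2) AND x3   [simplify]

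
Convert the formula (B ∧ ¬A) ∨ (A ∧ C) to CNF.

(B ∨ A) ∧ (B ∨ C) ∧ (¬A ∨ C)

(B ∧ ¬A) ∨ (A ∧ C)
≡ (B ∨ A) ∧ (B ∨ C) ∧ (¬A ∨ A) ∧ (¬A ∨ C)   — distribute ∨ over ∧
≡ (B ∨ A) ∧ (B ∨ C) ∧ (¬A ∨ C)   — simplify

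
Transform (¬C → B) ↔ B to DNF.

(¬C ∧ ¬B) ∨ B

(¬C → B) ↔ B
≡ ((¬C → B) → B) ∧ (B → (¬C → B))   [eliminate ↔]
≡ (¬(¬C → B) ∨ B) ∧ (B → (¬C → B))   [eliminate →]
≡ (¬(¬¬C ∨ B) ∨ B) ∧ (B → (¬C → B))   [eliminate →]
≡ (¬(¬¬C ∨ B) ∨ B) ∧ (¬B ∨ (¬C → B))   [eliminate →]
≡ (¬(¬¬C ∨ B) ∨ B) ∧ (¬B ∨ ¬¬C ∨ B)   [eliminate →]
≡ ((¬¬¬C ∧ ¬B) ∨ B) ∧ (¬B ∨ ¬¬C ∨ B)   [De Morgan]
≡ ((¬C ∧ ¬B) ∨ B) ∧ (¬B ∨ ¬¬C ∨ B)   [double negation]
≡ ((¬C ∧ ¬B) ∨ B) ∧ (¬B ∨ C ∨ B)   [double negation]
≡ (¬C ∧ ¬B ∧ ¬B) ∨ (¬C ∧ ¬B ∧ C) ∨ (¬C ∧ ¬B ∧ B) ∨ (B ∧ ¬B) ∨ (B ∧ C) ∨ (B ∧ B)   [distribute ∧ over ∨]
≡ (¬C ∧ ¬B) ∨ B   [simplify]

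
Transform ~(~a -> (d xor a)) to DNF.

~(~a -> (d xor a))
≡ ~(~~a | (d xor a))
≡ ~(~~a | (d & ~a) | (~d & a))
≡ ~~~a & ~(d & ~a) & ~(~d & a)
≡ ~a & ~(d & ~a) & ~(~d & a)
≡ ~a & (~d | ~~a) & ~(~d & a)
≡ ~a & (~d | a) & ~(~d & a)
≡ ~a & (~d | a) & (~~d | ~a)
≡ ~a & (~d | a) & (d | ~a)
≡ (~a & ~d & d) | (~a & ~d & ~a) | (~a & a & d) | (~a & a & ~a)
≡ ~a & ~d

~a & ~d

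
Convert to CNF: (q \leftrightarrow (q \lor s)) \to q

q \lor s

(q \leftrightarrow (q \lor s)) \to q
= \lnot (q \leftrightarrow (q \lor s)) \lor q   [eliminate \to]
= \lnot ((q \to (q \lor s)) \land ((q \lor s) \to q)) \lor q   [eliminate \leftrightarrow]
= \lnot ((\lnot q \lor q \lor s) \land ((q \lor s) \to q)) \lor q   [eliminate \to]
= \lnot ((\lnot q \lor q \lor s) \land (\lnot (q \lor s) \lor q)) \lor q   [eliminate \to]
= \lnot (\lnot q \lor q \lor s) \lor \lnot (\lnot (q \lor s) \lor q) \lor q   [De Morgan]
= (\lnot \lnot q \land \lnot q \land \lnot s) \lor \lnot (\lnot (q \lor s) \lor q) \lor q   [De Morgan]
= (q \land \lnot q \land \lnot s) \lor \lnot (\lnot (q \lor s) \lor q) \lor q   [double negation]
= (q \land \lnot q \land \lnot s) \lor (\lnot \lnot (q \lor s) \land \lnot q) \lor q   [De Morgan]
= (q \land \lnot q \land \lnot s) \lor ((q \lor s) \land \lnot q) \lor q   [double negation]
= (q \lor q \lor s \lor q) \land (q \lor \lnot q \lor q) \land (\lnot q \lor q \lor s \lor q) \land (\lnot q \lor \lnot q \lor q) \land (\lnot s \lor q \lor s \lor q) \land (\lnot s \lor \lnot q \lor q)   [distribute \lor over \land]
= q \lor s   [simplify]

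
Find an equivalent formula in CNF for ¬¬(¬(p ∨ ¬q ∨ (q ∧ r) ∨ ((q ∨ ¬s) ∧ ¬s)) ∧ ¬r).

¬¬(¬(p ∨ ¬q ∨ (q ∧ r) ∨ ((q ∨ ¬s) ∧ ¬s)) ∧ ¬r)
≡ ¬(p ∨ ¬q ∨ (q ∧ r) ∨ ((q ∨ ¬s) ∧ ¬s)) ∧ ¬r   — double negation
≡ ¬p ∧ ¬¬q ∧ ¬(q ∧ r) ∧ ¬((q ∨ ¬s) ∧ ¬s) ∧ ¬r   — De Morgan
≡ ¬p ∧ q ∧ ¬(q ∧ r) ∧ ¬((q ∨ ¬s) ∧ ¬s) ∧ ¬r   — double negation
≡ ¬p ∧ q ∧ (¬q ∨ ¬r) ∧ ¬((q ∨ ¬s) ∧ ¬s) ∧ ¬r   — De Morgan
≡ ¬p ∧ q ∧ (¬q ∨ ¬r) ∧ (¬(q ∨ ¬s) ∨ ¬¬s) ∧ ¬r   — De Morgan
≡ ¬p ∧ q ∧ (¬q ∨ ¬r) ∧ ((¬q ∧ ¬¬s) ∨ ¬¬s) ∧ ¬r   — De Morgan
≡ ¬p ∧ q ∧ (¬q ∨ ¬r) ∧ ((¬q ∧ s) ∨ ¬¬s) ∧ ¬r   — double negation
≡ ¬p ∧ q ∧ (¬q ∨ ¬r) ∧ ((¬q ∧ s) ∨ s) ∧ ¬r   — double negation
≡ ¬p ∧ q ∧ (¬q ∨ ¬r) ∧ (¬q ∨ s) ∧ (s ∨ s) ∧ ¬r   — distribute ∨ over ∧
≡ ¬p ∧ q ∧ s ∧ ¬r   — simplify

¬p ∧ q ∧ s ∧ ¬r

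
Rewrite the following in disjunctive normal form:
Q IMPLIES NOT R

NOT Q OR NOT R

Q IMPLIES NOT R
≡ NOT Q OR NOT R   [eliminate IMPLIES]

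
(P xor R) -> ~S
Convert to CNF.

(~P | R | ~S) & (~R | P | ~S)

(P xor R) -> ~S
⇔ ~(P xor R) | ~S   [eliminate ->]
⇔ ~((P | R) & ~(P & R)) | ~S   [expand xor]
⇔ ~(P | R) | ~~(P & R) | ~S   [De Morgan]
⇔ (~P & ~R) | ~~(P & R) | ~S   [De Morgan]
⇔ (~P & ~R) | (P & R) | ~S   [double negation]
⇔ (~P | P | ~S) & (~P | R | ~S) & (~R | P | ~S) & (~R | R | ~S)   [distribute | over &]
⇔ (~P | R | ~S) & (~R | P | ~S)   [simplify]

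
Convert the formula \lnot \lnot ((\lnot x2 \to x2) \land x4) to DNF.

x2 \land x4

\lnot \lnot ((\lnot x2 \to x2) \land x4)
≡ \lnot \lnot ((\lnot \lnot x2 \lor x2) \land x4)   [eliminate \to]
≡ (\lnot \lnot x2 \lor x2) \land x4   [double negation]
≡ (x2 \lor x2) \land x4   [double negation]
≡ (x2 \land x4) \lor (x2 \land x4)   [distribute \land over \lor]
≡ x2 \land x4   [simplify]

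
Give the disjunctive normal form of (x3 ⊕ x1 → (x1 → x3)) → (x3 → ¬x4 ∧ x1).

(x3 ⊕ x1 → (x1 → x3)) → (x3 → ¬x4 ∧ x1)
≡ ¬(x3 ⊕ x1 → (x1 → x3)) ∨ (x3 → ¬x4 ∧ x1)   — eliminate →
≡ ¬(¬(x3 ⊕ x1) ∨ (x1 → x3)) ∨ (x3 → ¬x4 ∧ x1)   — eliminate →
≡ ¬(¬(x3 ∧ ¬x1 ∨ ¬x3 ∧ x1) ∨ (x1 → x3)) ∨ (x3 → ¬x4 ∧ x1)   — expand ⊕
≡ ¬(¬(x3 ∧ ¬x1 ∨ ¬x3 ∧ x1) ∨ ¬x1 ∨ x3) ∨ (x3 → ¬x4 ∧ x1)   — eliminate →
≡ ¬(¬(x3 ∧ ¬x1 ∨ ¬x3 ∧ x1) ∨ ¬x1 ∨ x3) ∨ ¬x3 ∨ ¬x4 ∧ x1   — eliminate →
≡ ¬¬(x3 ∧ ¬x1 ∨ ¬x3 ∧ x1) ∧ ¬¬x1 ∧ ¬x3 ∨ ¬x3 ∨ ¬x4 ∧ x1   — De Morgan
≡ (x3 ∧ ¬x1 ∨ ¬x3 ∧ x1) ∧ ¬¬x1 ∧ ¬x3 ∨ ¬x3 ∨ ¬x4 ∧ x1   — double negation
≡ (x3 ∧ ¬x1 ∨ ¬x3 ∧ x1) ∧ x1 ∧ ¬x3 ∨ ¬x3 ∨ ¬x4 ∧ x1   — double negation
≡ x3 ∧ ¬x1 ∧ x1 ∧ ¬x3 ∨ ¬x3 ∧ x1 ∧ x1 ∧ ¬x3 ∨ ¬x3 ∨ ¬x4 ∧ x1   — distribute ∧ over ∨
≡ ¬x3 ∨ ¬x4 ∧ x1   — simplify

¬x3 ∨ ¬x4 ∧ x1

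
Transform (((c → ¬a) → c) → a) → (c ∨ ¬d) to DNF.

(((c → ¬a) → c) → a) → (c ∨ ¬d)
≡ ¬(((c → ¬a) → c) → a) ∨ c ∨ ¬d
≡ ¬(¬((c → ¬a) → c) ∨ a) ∨ c ∨ ¬d
≡ ¬(¬(¬(c → ¬a) ∨ c) ∨ a) ∨ c ∨ ¬d
≡ ¬(¬(¬(¬c ∨ ¬a) ∨ c) ∨ a) ∨ c ∨ ¬d
≡ (¬¬(¬(¬c ∨ ¬a) ∨ c) ∧ ¬a) ∨ c ∨ ¬d
≡ ((¬(¬c ∨ ¬a) ∨ c) ∧ ¬a) ∨ c ∨ ¬d
≡ (((¬¬c ∧ ¬¬a) ∨ c) ∧ ¬a) ∨ c ∨ ¬d
≡ (((c ∧ ¬¬a) ∨ c) ∧ ¬a) ∨ c ∨ ¬d
≡ (((c ∧ a) ∨ c) ∧ ¬a) ∨ c ∨ ¬d
≡ (c ∧ a ∧ ¬a) ∨ (c ∧ ¬a) ∨ c ∨ ¬d
≡ c ∨ ¬d

c ∨ ¬d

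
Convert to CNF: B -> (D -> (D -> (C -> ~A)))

B -> (D -> (D -> (C -> ~A)))
≡ ~B | (D -> (D -> (C -> ~A)))   (eliminate ->)
≡ ~B | ~D | (D -> (C -> ~A))   (eliminate ->)
≡ ~B | ~D | ~D | (C -> ~A)   (eliminate ->)
≡ ~B | ~D | ~D | ~C | ~A   (eliminate ->)
≡ ~B | ~D | ~C | ~A   (simplify)

~B | ~D | ~C | ~A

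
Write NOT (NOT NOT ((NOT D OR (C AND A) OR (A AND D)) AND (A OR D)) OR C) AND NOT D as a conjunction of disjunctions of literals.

NOT (NOT NOT ((NOT D OR (C AND A) OR (A AND D)) AND (A OR D)) OR C) AND NOT D
≡ NOT NOT NOT ((NOT D OR (C AND A) OR (A AND D)) AND (A OR D)) AND NOT C AND NOT D   [De Morgan]
≡ NOT ((NOT D OR (C AND A) OR (A AND D)) AND (A OR D)) AND NOT C AND NOT D   [double negation]
≡ (NOT (NOT D OR (C AND A) OR (A AND D)) OR NOT (A OR D)) AND NOT C AND NOT D   [De Morgan]
≡ ((NOT NOT D AND NOT (C AND A) AND NOT (A AND D)) OR NOT (A OR D)) AND NOT C AND NOT D   [De Morgan]
≡ ((D AND NOT (C AND A) AND NOT (A AND D)) OR NOT (A OR D)) AND NOT C AND NOT D   [double negation]
≡ ((D AND (NOT C OR NOT A) AND NOT (A AND D)) OR NOT (A OR D)) AND NOT C AND NOT D   [De Morgan]
≡ ((D AND (NOT C OR NOT A) AND (NOT A OR NOT D)) OR NOT (A OR D)) AND NOT C AND NOT D   [De Morgan]
≡ ((D AND (NOT C OR NOT A) AND (NOT A OR NOT D)) OR (NOT A AND NOT D)) AND NOT C AND NOT D   [De Morgan]
≡ (D OR NOT A) AND (D OR NOT D) AND (NOT C OR NOT A OR NOT A) AND (NOT C OR NOT A OR NOT D) AND (NOT A OR NOT D OR NOT A) AND (NOT A OR NOT D OR NOT D) AND NOT C AND NOT D   [distribute OR over AND]
≡ (D OR NOT A) AND NOT C AND NOT D   [simplify]

(D OR NOT A) AND NOT C AND NOT D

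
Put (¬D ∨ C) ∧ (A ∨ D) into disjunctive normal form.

¬D ∧ A ∨ C ∧ A ∨ C ∧ D

(¬D ∨ C) ∧ (A ∨ D)
≡ ¬D ∧ A ∨ ¬D ∧ D ∨ C ∧ A ∨ C ∧ D   [distribute ∧ over ∨]
≡ ¬D ∧ A ∨ C ∧ A ∨ C ∧ D   [simplify]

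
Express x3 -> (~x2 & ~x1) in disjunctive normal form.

~x3 | (~x2 & ~x1)

x3 -> (~x2 & ~x1)
⇔ ~x3 | (~x2 & ~x1)   (eliminate ->)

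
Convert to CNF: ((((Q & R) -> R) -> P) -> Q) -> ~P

~Q | ~P

((((Q & R) -> R) -> P) -> Q) -> ~P
= ~((((Q & R) -> R) -> P) -> Q) | ~P   [eliminate ->]
= ~(~(((Q & R) -> R) -> P) | Q) | ~P   [eliminate ->]
= ~(~(~((Q & R) -> R) | P) | Q) | ~P   [eliminate ->]
= ~(~(~(~(Q & R) | R) | P) | Q) | ~P   [eliminate ->]
= (~~(~(~(Q & R) | R) | P) & ~Q) | ~P   [De Morgan]
= ((~(~(Q & R) | R) | P) & ~Q) | ~P   [double negation]
= (((~~(Q & R) & ~R) | P) & ~Q) | ~P   [De Morgan]
= (((Q & R & ~R) | P) & ~Q) | ~P   [double negation]
= (Q | P | ~P) & (R | P | ~P) & (~R | P | ~P) & (~Q | ~P)   [distribute | over &]
= ~Q | ~P   [simplify]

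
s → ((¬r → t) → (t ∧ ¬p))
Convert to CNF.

s → ((¬r → t) → (t ∧ ¬p))
= ¬s ∨ ((¬r → t) → (t ∧ ¬p))   (eliminate →)
= ¬s ∨ ¬(¬r → t) ∨ (t ∧ ¬p)   (eliminate →)
= ¬s ∨ ¬(¬¬r ∨ t) ∨ (t ∧ ¬p)   (eliminate →)
= ¬s ∨ (¬¬¬r ∧ ¬t) ∨ (t ∧ ¬p)   (De Morgan)
= ¬s ∨ (¬r ∧ ¬t) ∨ (t ∧ ¬p)   (double negation)
= (¬s ∨ ¬r ∨ t) ∧ (¬s ∨ ¬r ∨ ¬p) ∧ (¬s ∨ ¬t ∨ t) ∧ (¬s ∨ ¬t ∨ ¬p)   (distribute ∨ over ∧)
= (¬s ∨ ¬r ∨ t) ∧ (¬s ∨ ¬r ∨ ¬p) ∧ (¬s ∨ ¬t ∨ ¬p)   (simplify)

(¬s ∨ ¬r ∨ t) ∧ (¬s ∨ ¬r ∨ ¬p) ∧ (¬s ∨ ¬t ∨ ¬p)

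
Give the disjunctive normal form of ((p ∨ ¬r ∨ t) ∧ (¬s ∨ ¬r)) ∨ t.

((p ∨ ¬r ∨ t) ∧ (¬s ∨ ¬r)) ∨ t
≡ (p ∧ ¬s) ∨ (p ∧ ¬r) ∨ (¬r ∧ ¬s) ∨ (¬r ∧ ¬r) ∨ (t ∧ ¬s) ∨ (t ∧ ¬r) ∨ t
≡ (p ∧ ¬s) ∨ ¬r ∨ t

(p ∧ ¬s) ∨ ¬r ∨ t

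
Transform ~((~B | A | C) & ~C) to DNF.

~((~B | A | C) & ~C)
⇔ ~(~B | A | C) | ~~C   [De Morgan]
⇔ (~~B & ~A & ~C) | ~~C   [De Morgan]
⇔ (B & ~A & ~C) | ~~C   [double negation]
⇔ (B & ~A & ~C) | C   [double negation]

(B & ~A & ~C) | C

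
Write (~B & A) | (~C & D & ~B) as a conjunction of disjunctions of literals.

(~B & A) | (~C & D & ~B)
⇔ (~B | ~C) & (~B | D) & (~B | ~B) & (A | ~C) & (A | D) & (A | ~B)   — distribute | over &
⇔ ~B & (A | ~C) & (A | D)   — simplify

~B & (A | ~C) & (A | D)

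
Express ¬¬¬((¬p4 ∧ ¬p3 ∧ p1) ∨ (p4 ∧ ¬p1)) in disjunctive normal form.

(p4 ∧ p1) ∨ (p3 ∧ ¬p4) ∨ (p3 ∧ p1) ∨ (¬p1 ∧ ¬p4)

¬¬¬((¬p4 ∧ ¬p3 ∧ p1) ∨ (p4 ∧ ¬p1))
= ¬((¬p4 ∧ ¬p3 ∧ p1) ∨ (p4 ∧ ¬p1))
= ¬(¬p4 ∧ ¬p3 ∧ p1) ∧ ¬(p4 ∧ ¬p1)
= (¬¬p4 ∨ ¬¬p3 ∨ ¬p1) ∧ ¬(p4 ∧ ¬p1)
= (p4 ∨ ¬¬p3 ∨ ¬p1) ∧ ¬(p4 ∧ ¬p1)
= (p4 ∨ p3 ∨ ¬p1) ∧ ¬(p4 ∧ ¬p1)
= (p4 ∨ p3 ∨ ¬p1) ∧ (¬p4 ∨ ¬¬p1)
= (p4 ∨ p3 ∨ ¬p1) ∧ (¬p4 ∨ p1)
= (p4 ∧ ¬p4) ∨ (p4 ∧ p1) ∨ (p3 ∧ ¬p4) ∨ (p3 ∧ p1) ∨ (¬p1 ∧ ¬p4) ∨ (¬p1 ∧ p1)
= (p4 ∧ p1) ∨ (p3 ∧ ¬p4) ∨ (p3 ∧ p1) ∨ (¬p1 ∧ ¬p4)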